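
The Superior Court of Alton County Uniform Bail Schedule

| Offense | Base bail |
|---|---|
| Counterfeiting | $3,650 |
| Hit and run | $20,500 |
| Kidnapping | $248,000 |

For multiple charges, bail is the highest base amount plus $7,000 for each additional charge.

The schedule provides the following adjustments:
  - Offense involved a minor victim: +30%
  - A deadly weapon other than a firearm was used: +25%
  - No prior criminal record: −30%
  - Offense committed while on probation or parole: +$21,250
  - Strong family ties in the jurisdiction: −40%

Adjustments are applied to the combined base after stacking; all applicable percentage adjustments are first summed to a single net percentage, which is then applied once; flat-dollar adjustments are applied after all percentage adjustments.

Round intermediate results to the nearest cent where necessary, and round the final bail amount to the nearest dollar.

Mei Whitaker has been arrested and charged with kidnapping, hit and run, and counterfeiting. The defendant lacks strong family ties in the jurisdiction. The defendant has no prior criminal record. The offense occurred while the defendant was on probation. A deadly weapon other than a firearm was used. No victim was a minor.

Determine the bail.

Base amounts from the schedule: kidnapping $248,000; hit and run $20,500; counterfeiting $3,650.
Stacking rule: highest base plus $7,000 per additional charge. Highest is kidnapping at $248,000; 2 additional charges → +$14,000. Combined base = $262,000.
Net percentage adjustment: +25% −30% = −5%. $262,000 × 0.95 = $248,900.
Offense committed while on probation or parole (+$21,250 flat): $248,900 + $21,250 = $270,150.

$270,150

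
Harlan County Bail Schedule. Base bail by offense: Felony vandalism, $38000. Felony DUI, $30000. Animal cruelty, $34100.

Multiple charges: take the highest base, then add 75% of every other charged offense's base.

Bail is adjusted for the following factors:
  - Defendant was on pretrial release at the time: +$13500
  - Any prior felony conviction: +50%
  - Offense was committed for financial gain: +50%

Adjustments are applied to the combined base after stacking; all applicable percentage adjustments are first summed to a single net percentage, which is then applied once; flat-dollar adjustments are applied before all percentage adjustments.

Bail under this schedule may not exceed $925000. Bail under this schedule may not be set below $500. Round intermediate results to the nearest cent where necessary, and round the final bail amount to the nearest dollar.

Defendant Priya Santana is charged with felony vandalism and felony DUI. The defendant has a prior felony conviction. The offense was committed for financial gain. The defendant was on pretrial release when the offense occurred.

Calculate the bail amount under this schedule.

Base amounts from the schedule: felony vandalism $38000; felony DUI $30000.
Stacking rule: highest base plus 75% of each additional charge. Highest is felony vandalism at $38000. Additional: $30000 × 75% = $22500. Combined base = $38000 + $22500 = $60500.
Defendant was on pretrial release at the time (+$13500 flat): $60500 + $13500 = $74000.
Net percentage adjustment: +50% +50% = +100%. $74000 × 2 = $148000.
$148000 is within the $925000 maximum.
$148000 is at or above the $500 minimum.

$148000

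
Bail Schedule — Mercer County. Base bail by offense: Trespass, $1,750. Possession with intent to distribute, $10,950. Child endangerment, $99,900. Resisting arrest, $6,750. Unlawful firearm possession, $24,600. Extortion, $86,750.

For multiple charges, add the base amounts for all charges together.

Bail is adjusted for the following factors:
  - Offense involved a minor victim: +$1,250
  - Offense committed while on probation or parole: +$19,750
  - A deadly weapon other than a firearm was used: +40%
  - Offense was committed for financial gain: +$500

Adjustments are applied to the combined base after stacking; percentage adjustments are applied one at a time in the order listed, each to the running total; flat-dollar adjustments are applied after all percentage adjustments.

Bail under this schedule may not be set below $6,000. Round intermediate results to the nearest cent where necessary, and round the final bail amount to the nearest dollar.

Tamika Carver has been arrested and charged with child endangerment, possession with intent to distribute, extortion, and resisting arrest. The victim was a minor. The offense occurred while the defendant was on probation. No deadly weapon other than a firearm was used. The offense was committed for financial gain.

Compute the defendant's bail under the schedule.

Base amounts from the schedule: child endangerment $99,900; possession with intent to distribute $10,950; extortion $86,750; resisting arrest $6,750.
Stacking rule: sum of all bases. $99,900 + $10,950 + $86,750 + $6,750 = $204,350.
Offense involved a minor victim (+$1,250 flat): $204,350 + $1,250 = $205,600.
Offense committed while on probation or parole (+$19,750 flat): $205,600 + $19,750 = $225,350.
Offense was committed for financial gain (+$500 flat): $225,350 + $500 = $225,850.
$225,850 is at or above the $6,000 minimum.

$225,850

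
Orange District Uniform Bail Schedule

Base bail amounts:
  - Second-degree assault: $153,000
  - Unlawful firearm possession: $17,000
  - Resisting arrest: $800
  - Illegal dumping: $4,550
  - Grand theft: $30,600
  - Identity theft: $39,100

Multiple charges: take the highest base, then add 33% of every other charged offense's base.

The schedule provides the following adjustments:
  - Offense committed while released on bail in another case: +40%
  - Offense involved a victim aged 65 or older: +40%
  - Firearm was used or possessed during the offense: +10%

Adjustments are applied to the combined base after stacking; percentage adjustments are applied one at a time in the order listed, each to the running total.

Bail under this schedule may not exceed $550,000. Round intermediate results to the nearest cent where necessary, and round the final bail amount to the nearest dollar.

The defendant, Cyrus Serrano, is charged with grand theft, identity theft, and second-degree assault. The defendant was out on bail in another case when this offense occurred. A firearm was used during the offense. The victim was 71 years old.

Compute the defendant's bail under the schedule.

$379,458

Base amounts from the schedule: grand theft $30,600; identity theft $39,100; second-degree assault $153,000.
Stacking rule: highest base plus 33% of each additional charge. Highest is second-degree assault at $153,000. Additional: $30,600 × 33% = $10,098; $39,100 × 33% = $12,903. Combined base = $153,000 + $23,001 = $176,001.
Offense committed while released on bail in another case (+40%): $176,001 × 1.4 = $246,401.40.
Offense involved a victim aged 65 or older (+40%): $246,401.40 × 1.4 = $344,961.96.
Firearm was used or possessed during the offense (+10%): $344,961.96 × 1.1 = $379,458.16.
$379,458.16 is within the $550,000 maximum.
Rounded to the nearest dollar: $379,458.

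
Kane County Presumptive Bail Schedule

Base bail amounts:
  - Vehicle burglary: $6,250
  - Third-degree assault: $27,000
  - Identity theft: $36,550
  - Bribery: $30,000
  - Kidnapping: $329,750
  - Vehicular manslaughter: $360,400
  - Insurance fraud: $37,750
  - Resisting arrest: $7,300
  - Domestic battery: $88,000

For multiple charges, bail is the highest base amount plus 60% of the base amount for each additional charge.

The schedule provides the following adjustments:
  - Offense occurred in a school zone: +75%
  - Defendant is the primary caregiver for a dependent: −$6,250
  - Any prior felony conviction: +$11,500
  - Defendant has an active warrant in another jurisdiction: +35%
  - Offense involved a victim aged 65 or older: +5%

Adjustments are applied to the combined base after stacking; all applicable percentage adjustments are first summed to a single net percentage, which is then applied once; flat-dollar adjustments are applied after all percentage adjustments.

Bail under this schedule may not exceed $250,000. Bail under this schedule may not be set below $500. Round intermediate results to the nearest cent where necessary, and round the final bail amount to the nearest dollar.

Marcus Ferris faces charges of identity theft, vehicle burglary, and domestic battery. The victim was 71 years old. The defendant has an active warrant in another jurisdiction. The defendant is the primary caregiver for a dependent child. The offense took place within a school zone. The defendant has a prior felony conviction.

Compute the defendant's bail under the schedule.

$249,662

Base amounts from the schedule: identity theft $36,550; vehicle burglary $6,250; domestic battery $88,000.
Stacking rule: highest base plus 60% of each additional charge. Highest is domestic battery at $88,000. Additional: $36,550 × 60% = $21,930; $6,250 × 60% = $3,750. Combined base = $88,000 + $25,680 = $113,680.
Net percentage adjustment: +75% +35% +5% = +115%. $113,680 × 2.15 = $244,412.
Defendant is the primary caregiver for a dependent (−$6,250 flat): $244,412 − $6,250 = $238,162.
Any prior felony conviction (+$11,500 flat): $238,162 + $11,500 = $249,662.
$249,662 is within the $250,000 maximum.
$249,662 is at or above the $500 minimum.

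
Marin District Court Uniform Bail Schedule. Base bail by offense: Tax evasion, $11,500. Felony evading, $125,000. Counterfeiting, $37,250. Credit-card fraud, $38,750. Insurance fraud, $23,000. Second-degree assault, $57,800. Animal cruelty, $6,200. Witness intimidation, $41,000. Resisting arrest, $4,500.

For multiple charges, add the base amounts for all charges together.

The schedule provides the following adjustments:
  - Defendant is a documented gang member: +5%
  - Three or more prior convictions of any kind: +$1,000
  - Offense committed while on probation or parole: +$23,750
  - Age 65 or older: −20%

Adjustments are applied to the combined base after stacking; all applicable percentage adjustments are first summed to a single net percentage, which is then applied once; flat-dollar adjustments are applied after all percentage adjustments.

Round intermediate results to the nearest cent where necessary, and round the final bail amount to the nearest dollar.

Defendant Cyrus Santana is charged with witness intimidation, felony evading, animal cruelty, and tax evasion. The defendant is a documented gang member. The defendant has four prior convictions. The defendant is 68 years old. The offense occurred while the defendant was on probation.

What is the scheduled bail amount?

Base amounts from the schedule: witness intimidation $41,000; felony evading $125,000; animal cruelty $6,200; tax evasion $11,500.
Stacking rule: sum of all bases. $41,000 + $125,000 + $6,200 + $11,500 = $183,700.
Net percentage adjustment: +5% −20% = −15%. $183,700 × 0.85 = $156,145.
Three or more prior convictions of any kind (+$1,000 flat): $156,145 + $1,000 = $157,145.
Offense committed while on probation or parole (+$23,750 flat): $157,145 + $23,750 = $180,895.

$180,895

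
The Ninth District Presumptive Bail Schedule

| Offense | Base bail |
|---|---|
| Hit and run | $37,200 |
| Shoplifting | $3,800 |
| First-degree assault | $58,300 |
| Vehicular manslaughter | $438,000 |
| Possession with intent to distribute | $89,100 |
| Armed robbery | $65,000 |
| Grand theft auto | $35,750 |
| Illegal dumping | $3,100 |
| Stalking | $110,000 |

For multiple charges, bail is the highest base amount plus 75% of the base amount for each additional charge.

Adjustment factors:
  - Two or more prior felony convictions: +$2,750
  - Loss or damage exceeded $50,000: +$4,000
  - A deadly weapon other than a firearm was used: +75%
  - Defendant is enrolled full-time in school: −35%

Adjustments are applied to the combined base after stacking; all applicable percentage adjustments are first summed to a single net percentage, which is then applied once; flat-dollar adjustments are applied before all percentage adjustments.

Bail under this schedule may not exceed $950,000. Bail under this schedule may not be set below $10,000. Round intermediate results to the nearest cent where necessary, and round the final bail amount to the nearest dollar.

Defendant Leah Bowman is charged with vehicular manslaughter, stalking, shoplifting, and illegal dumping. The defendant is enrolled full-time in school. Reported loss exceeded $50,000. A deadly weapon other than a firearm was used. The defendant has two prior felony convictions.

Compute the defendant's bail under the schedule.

Base amounts from the schedule: vehicular manslaughter $438,000; stalking $110,000; shoplifting $3,800; illegal dumping $3,100.
Stacking rule: highest base plus 75% of each additional charge. Highest is vehicular manslaughter at $438,000. Additional: $110,000 × 75% = $82,500; $3,800 × 75% = $2,850; $3,100 × 75% = $2,325. Combined base = $438,000 + $87,675 = $525,675.
Two or more prior felony convictions (+$2,750 flat): $525,675 + $2,750 = $528,425.
Loss or damage exceeded $50,000 (+$4,000 flat): $528,425 + $4,000 = $532,425.
Net percentage adjustment: +75% −35% = +40%. $532,425 × 1.4 = $745,395.
$745,395 is within the $950,000 maximum.
$745,395 is at or above the $10,000 minimum.

$745,395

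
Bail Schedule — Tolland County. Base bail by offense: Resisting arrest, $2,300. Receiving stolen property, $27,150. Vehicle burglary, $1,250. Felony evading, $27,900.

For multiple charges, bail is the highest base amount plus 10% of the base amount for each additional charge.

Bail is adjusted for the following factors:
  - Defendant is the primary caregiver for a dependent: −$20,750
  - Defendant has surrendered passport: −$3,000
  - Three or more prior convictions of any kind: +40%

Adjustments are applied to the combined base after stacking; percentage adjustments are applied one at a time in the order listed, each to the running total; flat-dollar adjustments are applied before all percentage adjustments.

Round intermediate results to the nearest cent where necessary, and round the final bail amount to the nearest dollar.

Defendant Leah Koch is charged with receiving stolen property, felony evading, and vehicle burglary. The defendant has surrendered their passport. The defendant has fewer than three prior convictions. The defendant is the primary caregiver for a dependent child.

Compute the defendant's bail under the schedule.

Base amounts from the schedule: receiving stolen property $27,150; felony evading $27,900; vehicle burglary $1,250.
Stacking rule: highest base plus 10% of each additional charge. Highest is felony evading at $27,900. Additional: $27,150 × 10% = $2,715; $1,250 × 10% = $125. Combined base = $27,900 + $2,840 = $30,740.
Defendant is the primary caregiver for a dependent (−$20,750 flat): $30,740 − $20,750 = $9,990.
Defendant has surrendered passport (−$3,000 flat): $9,990 − $3,000 = $6,990.

$6,990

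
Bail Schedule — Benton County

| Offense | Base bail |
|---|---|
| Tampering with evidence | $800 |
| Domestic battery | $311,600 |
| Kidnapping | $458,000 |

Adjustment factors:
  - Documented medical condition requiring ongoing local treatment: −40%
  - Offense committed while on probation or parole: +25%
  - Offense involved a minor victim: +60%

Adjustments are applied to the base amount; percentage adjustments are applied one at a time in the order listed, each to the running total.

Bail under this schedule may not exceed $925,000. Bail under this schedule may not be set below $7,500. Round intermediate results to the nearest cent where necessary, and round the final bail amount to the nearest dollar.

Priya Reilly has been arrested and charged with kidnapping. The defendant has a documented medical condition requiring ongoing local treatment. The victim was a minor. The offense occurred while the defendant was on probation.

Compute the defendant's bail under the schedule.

Base amounts from the schedule: kidnapping $458,000.
Single charge. Combined base = $458,000.
Documented medical condition requiring ongoing local treatment (−40%): $458,000 × 0.6 = $274,800.
Offense committed while on probation or parole (+25%): $274,800 × 1.25 = $343,500.
Offense involved a minor victim (+60%): $343,500 × 1.6 = $549,600.
$549,600 is within the $925,000 maximum.
$549,600 is at or above the $7,500 minimum.

$549,600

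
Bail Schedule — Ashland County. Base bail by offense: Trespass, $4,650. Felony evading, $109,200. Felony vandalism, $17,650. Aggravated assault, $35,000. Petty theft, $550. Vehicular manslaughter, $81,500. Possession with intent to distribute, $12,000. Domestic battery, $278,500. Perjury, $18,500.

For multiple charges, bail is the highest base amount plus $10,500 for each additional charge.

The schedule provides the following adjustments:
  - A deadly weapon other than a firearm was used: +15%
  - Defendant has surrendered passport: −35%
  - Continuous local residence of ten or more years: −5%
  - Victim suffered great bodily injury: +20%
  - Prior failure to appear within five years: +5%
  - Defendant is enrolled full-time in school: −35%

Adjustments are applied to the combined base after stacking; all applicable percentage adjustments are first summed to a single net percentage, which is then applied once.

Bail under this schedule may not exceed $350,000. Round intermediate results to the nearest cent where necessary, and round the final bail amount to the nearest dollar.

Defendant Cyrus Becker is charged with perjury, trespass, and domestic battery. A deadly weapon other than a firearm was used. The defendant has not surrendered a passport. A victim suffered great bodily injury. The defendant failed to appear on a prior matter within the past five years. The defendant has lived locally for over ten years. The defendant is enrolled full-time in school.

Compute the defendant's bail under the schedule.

$299,500

Base amounts from the schedule: perjury $18,500; trespass $4,650; domestic battery $278,500.
Stacking rule: highest base plus $10,500 per additional charge. Highest is domestic battery at $278,500; 2 additional charges → +$21,000. Combined base = $299,500.
Net percentage adjustment: +15% −5% +20% +5% −35% = +0%. $299,500 × 1 = $299,500.
$299,500 is within the $350,000 maximum.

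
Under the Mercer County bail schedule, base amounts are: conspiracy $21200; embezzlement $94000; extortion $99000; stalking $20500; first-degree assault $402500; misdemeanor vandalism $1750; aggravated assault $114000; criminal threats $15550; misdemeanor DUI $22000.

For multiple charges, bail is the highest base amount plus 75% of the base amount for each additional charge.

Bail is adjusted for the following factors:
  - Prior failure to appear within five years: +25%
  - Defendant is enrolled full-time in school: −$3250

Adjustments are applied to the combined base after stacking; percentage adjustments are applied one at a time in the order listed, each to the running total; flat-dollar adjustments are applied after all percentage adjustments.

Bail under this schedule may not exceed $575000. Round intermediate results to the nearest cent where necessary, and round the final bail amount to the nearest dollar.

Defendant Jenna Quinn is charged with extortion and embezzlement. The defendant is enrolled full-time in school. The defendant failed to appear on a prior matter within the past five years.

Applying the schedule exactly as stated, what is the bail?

$208625

Base amounts from the schedule: extortion $99000; embezzlement $94000.
Stacking rule: highest base plus 75% of each additional charge. Highest is extortion at $99000. Additional: $94000 × 75% = $70500. Combined base = $99000 + $70500 = $169500.
Prior failure to appear within five years (+25%): $169500 × 1.25 = $211875.
Defendant is enrolled full-time in school (−$3250 flat): $211875 − $3250 = $208625.
$208625 is within the $575000 maximum.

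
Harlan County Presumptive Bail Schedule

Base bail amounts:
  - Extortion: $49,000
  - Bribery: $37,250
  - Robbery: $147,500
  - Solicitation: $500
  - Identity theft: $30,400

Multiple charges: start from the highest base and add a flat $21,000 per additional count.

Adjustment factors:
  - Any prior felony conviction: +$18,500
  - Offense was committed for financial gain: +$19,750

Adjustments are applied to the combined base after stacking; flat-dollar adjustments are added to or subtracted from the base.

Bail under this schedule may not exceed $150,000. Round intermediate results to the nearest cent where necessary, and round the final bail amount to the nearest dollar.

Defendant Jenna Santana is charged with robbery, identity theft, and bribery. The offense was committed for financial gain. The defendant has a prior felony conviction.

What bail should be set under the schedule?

Base amounts from the schedule: robbery $147,500; identity theft $30,400; bribery $37,250.
Stacking rule: highest base plus $21,000 per additional charge. Highest is robbery at $147,500; 2 additional charges → +$42,000. Combined base = $189,500.
Any prior felony conviction (+$18,500 flat): $189,500 + $18,500 = $208,000.
Offense was committed for financial gain (+$19,750 flat): $208,000 + $19,750 = $227,750.
Result $227,750 exceeds the maximum of $150,000; bail is capped at $150,000.

$150,000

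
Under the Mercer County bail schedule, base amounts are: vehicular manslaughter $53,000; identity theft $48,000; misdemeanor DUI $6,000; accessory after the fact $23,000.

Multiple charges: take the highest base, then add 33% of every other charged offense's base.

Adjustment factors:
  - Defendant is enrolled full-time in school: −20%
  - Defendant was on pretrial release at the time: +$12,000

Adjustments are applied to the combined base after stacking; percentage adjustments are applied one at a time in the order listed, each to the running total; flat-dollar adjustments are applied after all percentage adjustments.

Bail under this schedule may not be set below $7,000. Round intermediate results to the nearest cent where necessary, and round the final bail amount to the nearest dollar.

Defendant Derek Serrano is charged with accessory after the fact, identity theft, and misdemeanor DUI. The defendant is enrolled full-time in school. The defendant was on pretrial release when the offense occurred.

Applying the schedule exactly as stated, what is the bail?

Base amounts from the schedule: accessory after the fact $23,000; identity theft $48,000; misdemeanor DUI $6,000.
Stacking rule: highest base plus 33% of each additional charge. Highest is identity theft at $48,000. Additional: $23,000 × 33% = $7,590; $6,000 × 33% = $1,980. Combined base = $48,000 + $9,570 = $57,570.
Defendant is enrolled full-time in school (−20%): $57,570 × 0.8 = $46,056.
Defendant was on pretrial release at the time (+$12,000 flat): $46,056 + $12,000 = $58,056.
$58,056 is at or above the $7,000 minimum.

$58,056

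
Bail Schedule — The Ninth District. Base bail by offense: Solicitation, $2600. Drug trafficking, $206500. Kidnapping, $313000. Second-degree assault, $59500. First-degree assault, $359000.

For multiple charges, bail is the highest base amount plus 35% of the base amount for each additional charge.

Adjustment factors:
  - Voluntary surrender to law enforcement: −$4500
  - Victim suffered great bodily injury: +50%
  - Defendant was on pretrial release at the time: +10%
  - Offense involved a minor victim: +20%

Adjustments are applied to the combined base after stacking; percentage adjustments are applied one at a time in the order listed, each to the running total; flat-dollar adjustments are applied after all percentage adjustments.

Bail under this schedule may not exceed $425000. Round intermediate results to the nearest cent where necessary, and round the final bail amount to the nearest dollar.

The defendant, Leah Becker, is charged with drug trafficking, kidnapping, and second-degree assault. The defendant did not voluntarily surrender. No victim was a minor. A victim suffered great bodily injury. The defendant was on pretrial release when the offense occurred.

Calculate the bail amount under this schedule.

Base amounts from the schedule: drug trafficking $206500; kidnapping $313000; second-degree assault $59500.
Stacking rule: highest base plus 35% of each additional charge. Highest is kidnapping at $313000. Additional: $206500 × 35% = $72275; $59500 × 35% = $20825. Combined base = $313000 + $93100 = $406100.
Victim suffered great bodily injury (+50%): $406100 × 1.5 = $609150.
Defendant was on pretrial release at the time (+10%): $609150 × 1.1 = $670065.
Result $670065 exceeds the maximum of $425000; bail is capped at $425000.

$425000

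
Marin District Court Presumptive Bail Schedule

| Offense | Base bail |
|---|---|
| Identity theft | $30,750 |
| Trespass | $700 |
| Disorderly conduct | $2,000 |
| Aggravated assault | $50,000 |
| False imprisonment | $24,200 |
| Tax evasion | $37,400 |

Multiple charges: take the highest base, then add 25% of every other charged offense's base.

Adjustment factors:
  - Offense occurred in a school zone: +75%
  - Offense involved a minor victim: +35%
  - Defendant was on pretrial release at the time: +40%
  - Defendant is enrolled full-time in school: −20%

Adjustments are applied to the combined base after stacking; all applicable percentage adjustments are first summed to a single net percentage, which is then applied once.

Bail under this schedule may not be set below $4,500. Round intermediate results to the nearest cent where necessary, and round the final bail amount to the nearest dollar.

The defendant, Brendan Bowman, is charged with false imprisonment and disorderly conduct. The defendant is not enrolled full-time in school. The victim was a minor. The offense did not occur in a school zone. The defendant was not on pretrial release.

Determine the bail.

$33,345

Base amounts from the schedule: false imprisonment $24,200; disorderly conduct $2,000.
Stacking rule: highest base plus 25% of each additional charge. Highest is false imprisonment at $24,200. Additional: $2,000 × 25% = $500. Combined base = $24,200 + $500 = $24,700.
Offense involved a minor victim (+35%): $24,700 × 1.35 = $33,345.
$33,345 is at or above the $4,500 minimum.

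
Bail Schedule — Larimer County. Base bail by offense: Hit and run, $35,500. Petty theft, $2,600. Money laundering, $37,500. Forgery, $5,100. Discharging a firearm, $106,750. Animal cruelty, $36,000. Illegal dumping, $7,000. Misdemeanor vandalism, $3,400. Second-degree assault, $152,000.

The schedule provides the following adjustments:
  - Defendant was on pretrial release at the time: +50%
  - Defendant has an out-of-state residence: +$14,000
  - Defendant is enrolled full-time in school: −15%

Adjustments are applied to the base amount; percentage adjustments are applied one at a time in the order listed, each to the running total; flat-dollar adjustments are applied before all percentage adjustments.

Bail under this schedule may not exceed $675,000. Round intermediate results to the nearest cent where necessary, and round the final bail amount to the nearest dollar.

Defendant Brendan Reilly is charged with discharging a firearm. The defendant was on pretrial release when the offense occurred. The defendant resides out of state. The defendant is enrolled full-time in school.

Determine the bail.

Base amounts from the schedule: discharging a firearm $106,750.
Single charge. Combined base = $106,750.
Defendant has an out-of-state residence (+$14,000 flat): $106,750 + $14,000 = $120,750.
Defendant was on pretrial release at the time (+50%): $120,750 × 1.5 = $181,125.
Defendant is enrolled full-time in school (−15%): $181,125 × 0.85 = $153,956.25.
$153,956.25 is within the $675,000 maximum.
Rounded to the nearest dollar: $153,956.

$153,956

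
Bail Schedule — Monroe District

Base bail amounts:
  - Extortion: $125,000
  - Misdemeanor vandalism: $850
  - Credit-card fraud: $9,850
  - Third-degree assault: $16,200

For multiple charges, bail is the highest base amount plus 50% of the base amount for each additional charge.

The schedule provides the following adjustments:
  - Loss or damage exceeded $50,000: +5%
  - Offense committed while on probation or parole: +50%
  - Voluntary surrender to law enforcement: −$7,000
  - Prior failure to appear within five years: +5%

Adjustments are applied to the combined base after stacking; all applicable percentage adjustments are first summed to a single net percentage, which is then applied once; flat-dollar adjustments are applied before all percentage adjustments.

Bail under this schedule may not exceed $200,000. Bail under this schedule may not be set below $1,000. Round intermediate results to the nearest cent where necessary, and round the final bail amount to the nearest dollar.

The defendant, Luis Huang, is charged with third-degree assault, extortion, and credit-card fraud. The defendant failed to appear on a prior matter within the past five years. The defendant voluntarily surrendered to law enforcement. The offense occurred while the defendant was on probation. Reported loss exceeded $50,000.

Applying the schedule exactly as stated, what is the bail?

$200,000

Base amounts from the schedule: third-degree assault $16,200; extortion $125,000; credit-card fraud $9,850.
Stacking rule: highest base plus 50% of each additional charge. Highest is extortion at $125,000. Additional: $16,200 × 50% = $8,100; $9,850 × 50% = $4,925. Combined base = $125,000 + $13,025 = $138,025.
Voluntary surrender to law enforcement (−$7,000 flat): $138,025 − $7,000 = $131,025.
Net percentage adjustment: +5% +50% +5% = +60%. $131,025 × 1.6 = $209,640.
Result $209,640 exceeds the maximum of $200,000; bail is capped at $200,000.
$200,000 is at or above the $1,000 minimum.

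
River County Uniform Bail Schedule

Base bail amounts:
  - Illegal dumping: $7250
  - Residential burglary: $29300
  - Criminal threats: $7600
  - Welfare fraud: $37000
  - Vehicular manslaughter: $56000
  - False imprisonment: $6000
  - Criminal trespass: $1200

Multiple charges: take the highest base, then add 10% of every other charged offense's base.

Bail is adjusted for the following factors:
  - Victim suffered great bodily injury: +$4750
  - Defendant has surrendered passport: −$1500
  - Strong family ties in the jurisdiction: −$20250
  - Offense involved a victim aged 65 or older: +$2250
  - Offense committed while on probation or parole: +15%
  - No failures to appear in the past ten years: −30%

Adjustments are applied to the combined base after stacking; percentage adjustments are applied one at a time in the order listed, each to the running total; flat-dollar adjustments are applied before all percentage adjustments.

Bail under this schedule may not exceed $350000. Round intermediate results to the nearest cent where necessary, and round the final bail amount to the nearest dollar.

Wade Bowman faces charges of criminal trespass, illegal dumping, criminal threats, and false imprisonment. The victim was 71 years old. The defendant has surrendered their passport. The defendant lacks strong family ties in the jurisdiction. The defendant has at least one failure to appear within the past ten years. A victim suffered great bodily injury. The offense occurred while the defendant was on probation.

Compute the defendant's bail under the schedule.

Base amounts from the schedule: criminal trespass $1200; illegal dumping $7250; criminal threats $7600; false imprisonment $6000.
Stacking rule: highest base plus 10% of each additional charge. Highest is criminal threats at $7600. Additional: $1200 × 10% = $120; $7250 × 10% = $725; $6000 × 10% = $600. Combined base = $7600 + $1445 = $9045.
Victim suffered great bodily injury (+$4750 flat): $9045 + $4750 = $13795.
Defendant has surrendered passport (−$1500 flat): $13795 − $1500 = $12295.
Offense involved a victim aged 65 or older (+$2250 flat): $12295 + $2250 = $14545.
Offense committed while on probation or parole (+15%): $14545 × 1.15 = $16726.75.
$16726.75 is within the $350000 maximum.
Rounded to the nearest dollar: $16727.

$16727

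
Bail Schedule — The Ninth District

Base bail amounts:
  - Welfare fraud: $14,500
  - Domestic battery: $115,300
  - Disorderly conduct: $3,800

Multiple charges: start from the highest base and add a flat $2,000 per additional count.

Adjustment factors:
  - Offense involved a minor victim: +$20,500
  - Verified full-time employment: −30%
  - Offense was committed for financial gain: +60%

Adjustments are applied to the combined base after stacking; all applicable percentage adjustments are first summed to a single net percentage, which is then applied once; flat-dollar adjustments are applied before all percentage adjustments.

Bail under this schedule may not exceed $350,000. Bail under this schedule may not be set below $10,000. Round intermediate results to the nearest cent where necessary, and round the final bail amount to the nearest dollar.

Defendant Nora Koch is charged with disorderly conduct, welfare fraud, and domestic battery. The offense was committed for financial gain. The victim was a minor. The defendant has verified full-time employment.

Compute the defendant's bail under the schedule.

Base amounts from the schedule: disorderly conduct $3,800; welfare fraud $14,500; domestic battery $115,300.
Stacking rule: highest base plus $2,000 per additional charge. Highest is domestic battery at $115,300; 2 additional charges → +$4,000. Combined base = $119,300.
Offense involved a minor victim (+$20,500 flat): $119,300 + $20,500 = $139,800.
Net percentage adjustment: −30% +60% = +30%. $139,800 × 1.3 = $181,740.
$181,740 is within the $350,000 maximum.
$181,740 is at or above the $10,000 minimum.

$181,740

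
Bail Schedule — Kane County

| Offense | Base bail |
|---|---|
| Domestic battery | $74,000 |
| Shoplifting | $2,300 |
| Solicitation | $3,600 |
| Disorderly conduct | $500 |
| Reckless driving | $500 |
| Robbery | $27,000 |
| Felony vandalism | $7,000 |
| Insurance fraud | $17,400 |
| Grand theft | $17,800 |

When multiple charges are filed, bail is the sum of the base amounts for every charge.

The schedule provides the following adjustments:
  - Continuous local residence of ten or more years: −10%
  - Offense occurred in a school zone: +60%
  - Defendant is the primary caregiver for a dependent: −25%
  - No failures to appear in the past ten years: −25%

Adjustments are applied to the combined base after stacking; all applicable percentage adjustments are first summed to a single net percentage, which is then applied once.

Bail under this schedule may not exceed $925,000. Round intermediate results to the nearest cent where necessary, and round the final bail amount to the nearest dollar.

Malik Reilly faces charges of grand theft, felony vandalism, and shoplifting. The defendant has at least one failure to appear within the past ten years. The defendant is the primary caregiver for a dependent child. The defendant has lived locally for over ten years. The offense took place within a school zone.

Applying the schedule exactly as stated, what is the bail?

$33,875

Base amounts from the schedule: grand theft $17,800; felony vandalism $7,000; shoplifting $2,300.
Stacking rule: sum of all bases. $17,800 + $7,000 + $2,300 = $27,100.
Net percentage adjustment: −10% +60% −25% = +25%. $27,100 × 1.25 = $33,875.
$33,875 is within the $925,000 maximum.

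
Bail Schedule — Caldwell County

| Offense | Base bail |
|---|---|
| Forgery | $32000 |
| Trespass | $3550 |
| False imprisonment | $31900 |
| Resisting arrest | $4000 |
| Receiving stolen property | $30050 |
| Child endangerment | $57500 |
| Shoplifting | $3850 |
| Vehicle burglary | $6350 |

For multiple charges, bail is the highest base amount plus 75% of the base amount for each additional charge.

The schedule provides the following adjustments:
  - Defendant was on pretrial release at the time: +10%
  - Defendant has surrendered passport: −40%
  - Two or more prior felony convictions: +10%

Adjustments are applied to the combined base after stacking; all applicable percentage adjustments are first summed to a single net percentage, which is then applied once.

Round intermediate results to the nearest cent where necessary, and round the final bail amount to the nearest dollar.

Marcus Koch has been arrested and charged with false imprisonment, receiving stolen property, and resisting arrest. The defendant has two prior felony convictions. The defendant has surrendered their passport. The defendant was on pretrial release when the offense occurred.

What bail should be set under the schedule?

$45950

Base amounts from the schedule: false imprisonment $31900; receiving stolen property $30050; resisting arrest $4000.
Stacking rule: highest base plus 75% of each additional charge. Highest is false imprisonment at $31900. Additional: $30050 × 75% = $22537.50; $4000 × 75% = $3000. Combined base = $31900 + $25537.50 = $57437.50.
Net percentage adjustment: +10% −40% +10% = −20%. $57437.50 × 0.8 = $45950.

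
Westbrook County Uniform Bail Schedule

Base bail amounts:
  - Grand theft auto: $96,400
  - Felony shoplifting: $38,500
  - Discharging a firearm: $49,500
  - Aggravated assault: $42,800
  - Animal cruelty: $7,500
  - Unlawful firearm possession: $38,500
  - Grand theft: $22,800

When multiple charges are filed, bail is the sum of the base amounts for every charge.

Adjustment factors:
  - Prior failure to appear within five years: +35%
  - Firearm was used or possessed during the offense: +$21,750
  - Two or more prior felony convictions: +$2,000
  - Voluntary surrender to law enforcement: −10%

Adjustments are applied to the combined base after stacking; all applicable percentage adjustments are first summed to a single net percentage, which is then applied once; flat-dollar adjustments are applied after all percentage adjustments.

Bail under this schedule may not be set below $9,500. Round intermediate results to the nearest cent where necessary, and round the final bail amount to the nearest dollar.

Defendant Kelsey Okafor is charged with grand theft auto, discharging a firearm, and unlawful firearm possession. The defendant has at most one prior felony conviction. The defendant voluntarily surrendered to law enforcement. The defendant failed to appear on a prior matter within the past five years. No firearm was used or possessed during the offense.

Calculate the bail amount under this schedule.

Base amounts from the schedule: grand theft auto $96,400; discharging a firearm $49,500; unlawful firearm possession $38,500.
Stacking rule: sum of all bases. $96,400 + $49,500 + $38,500 = $184,400.
Net percentage adjustment: +35% −10% = +25%. $184,400 × 1.25 = $230,500.
$230,500 is at or above the $9,500 minimum.

$230,500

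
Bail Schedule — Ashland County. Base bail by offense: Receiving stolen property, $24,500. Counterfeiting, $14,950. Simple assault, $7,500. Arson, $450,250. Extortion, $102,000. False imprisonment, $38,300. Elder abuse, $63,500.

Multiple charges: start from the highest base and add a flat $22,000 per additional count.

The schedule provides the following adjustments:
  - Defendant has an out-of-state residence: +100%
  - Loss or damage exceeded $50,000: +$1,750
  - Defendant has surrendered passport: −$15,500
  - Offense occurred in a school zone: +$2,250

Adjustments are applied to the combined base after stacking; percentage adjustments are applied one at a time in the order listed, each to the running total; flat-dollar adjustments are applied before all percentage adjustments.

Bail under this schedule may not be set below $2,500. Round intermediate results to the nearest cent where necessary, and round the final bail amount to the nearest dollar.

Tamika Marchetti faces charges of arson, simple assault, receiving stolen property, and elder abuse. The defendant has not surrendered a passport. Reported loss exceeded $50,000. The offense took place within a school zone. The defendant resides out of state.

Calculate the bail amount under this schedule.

$1,040,500

Base amounts from the schedule: arson $450,250; simple assault $7,500; receiving stolen property $24,500; elder abuse $63,500.
Stacking rule: highest base plus $22,000 per additional charge. Highest is arson at $450,250; 3 additional charges → +$66,000. Combined base = $516,250.
Loss or damage exceeded $50,000 (+$1,750 flat): $516,250 + $1,750 = $518,000.
Offense occurred in a school zone (+$2,250 flat): $518,000 + $2,250 = $520,250.
Defendant has an out-of-state residence (+100%): $520,250 × 2 = $1,040,500.
$1,040,500 is at or above the $2,500 minimum.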